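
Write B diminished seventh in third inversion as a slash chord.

Bdim7/Ab

Third inversion of B diminished seventh has the seventh (Ab) in the bass. As a slash chord: Bdim7/Ab.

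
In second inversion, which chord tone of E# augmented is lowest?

B##

E# augmented is E#–G##–B##. Second inversion places the fifth in the bass: B##.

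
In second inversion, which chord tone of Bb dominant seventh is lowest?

F

In second inversion the fifth is lowest. For Bb dominant seventh (Bb–D–F–Ab) that is F.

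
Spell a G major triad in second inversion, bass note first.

D, G, B

The chord tones are G–B–D. With the fifth (D) lowest for second inversion: D, G, B.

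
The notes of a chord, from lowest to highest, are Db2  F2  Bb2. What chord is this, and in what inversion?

The pitch classes Db, F, Bb arrange in thirds as Bb–Db–F: a Bb minor triad.
Db is the third of Bb minor; third in the bass means first inversion (figured bass 6).

Bb minor, first inversion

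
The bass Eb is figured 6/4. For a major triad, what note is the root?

The figures 6/4 mean the fifth of the chord is in the bass. If Eb is the fifth of a major triad, the root is Ab (chord tones Ab–C–Eb).

Ab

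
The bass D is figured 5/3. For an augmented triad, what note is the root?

D

The figures 5/3 mean the root of the chord is in the bass. If D is the root of an augmented triad, the root is D (chord tones D–F#–A#).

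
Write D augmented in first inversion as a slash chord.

Daug/F#

First inversion of D augmented has the third (F#) in the bass. As a slash chord: Daug/F#.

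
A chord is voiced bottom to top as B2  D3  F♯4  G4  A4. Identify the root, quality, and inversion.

G major ninth, first inversion

Reducing to letter names: B, D, F#, G, A. These stack in thirds as G–B–D–F#–A — a G major ninth chord.
B is the third of G major ninth; third in the bass means first inversion.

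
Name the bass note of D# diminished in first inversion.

F#

D# diminished is D#–F#–A. First inversion places the third in the bass: F#.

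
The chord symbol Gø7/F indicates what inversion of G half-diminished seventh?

Gø7/F means G half-diminished seventh with F in the bass. F is the seventh of G half-diminished seventh (G–Bb–Db–F), so this is third inversion.

third inversion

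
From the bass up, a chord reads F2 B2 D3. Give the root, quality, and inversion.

The pitch classes F, B, D arrange in thirds as B–D–F: a B diminished triad.
The lowest note is F, the fifth of the chord, so this is second inversion (figured bass 6/4).

B diminished, second inversion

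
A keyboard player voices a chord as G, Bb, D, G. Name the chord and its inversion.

The pitch classes G, Bb, D arrange in thirds as G–Bb–D: a G minor triad.
The lowest note is G, the root of the chord, so this is root position (figured bass 5/3).

G minor, root position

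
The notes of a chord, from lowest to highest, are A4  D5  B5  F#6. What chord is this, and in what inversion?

Reducing to letter names: A, D, B, F#. These stack in thirds as B–D–F#–A — a B minor seventh chord.
A is the seventh of B minor seventh; seventh in the bass means third inversion (figured bass 4/2).

B minor seventh, third inversion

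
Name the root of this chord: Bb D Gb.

Reordering Bb, D, Gb into stacked thirds gives Gb–Bb–D; the bottom of that stack, Gb, is the root.

Gb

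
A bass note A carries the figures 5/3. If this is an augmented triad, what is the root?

A

The figures 5/3 mean the root of the chord is in the bass. If A is the root of an augmented triad, the root is A (chord tones A–C#–E#).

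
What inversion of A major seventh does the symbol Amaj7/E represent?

Amaj7/E means A major seventh with E in the bass. E is the fifth of A major seventh (A–C#–E–G#), so this is second inversion.

second inversion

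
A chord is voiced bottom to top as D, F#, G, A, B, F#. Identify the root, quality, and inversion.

G major ninth, second inversion

The pitch classes D, F#, G, A, B arrange in thirds as G–B–D–F#–A: a G major ninth chord.
With the fifth (D) in the bass, the chord is in second inversion.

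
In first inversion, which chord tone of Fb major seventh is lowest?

Fb major seventh is Fb–Ab–Cb–Eb. First inversion places the third in the bass: Ab.

Ab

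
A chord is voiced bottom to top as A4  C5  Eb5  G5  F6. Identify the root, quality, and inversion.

F dominant ninth, first inversion

The pitch classes A, C, Eb, G, F arrange in thirds as F–A–C–Eb–G: an F dominant ninth chord.
A is the third of F dominant ninth; third in the bass means first inversion.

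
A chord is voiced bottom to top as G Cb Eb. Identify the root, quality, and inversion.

Cb augmented, second inversion

The pitch classes G, Cb, Eb arrange in thirds as Cb–Eb–G: a Cb augmented triad.
G is the fifth of Cb augmented; fifth in the bass means second inversion (figured bass 6/4).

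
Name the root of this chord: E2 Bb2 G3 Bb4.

Reordering E, Bb, G into stacked thirds gives E–G–Bb; the bottom of that stack, E, is the root.

E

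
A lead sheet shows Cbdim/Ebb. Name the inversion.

Cbdim/Ebb means Cb diminished with Ebb in the bass. Ebb is the third of Cb diminished (Cb–Ebb–Gbb), so this is first inversion.

first inversion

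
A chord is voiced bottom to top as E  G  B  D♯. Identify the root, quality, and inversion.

The pitch classes E, G, B, D# arrange in thirds as E–G–B–D#: an E minor-major seventh chord.
The lowest note is E, the root of the chord, so this is root position (figured bass 7).

E minor-major seventh, root position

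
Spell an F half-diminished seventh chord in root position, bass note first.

The chord tones are F–Ab–Cb–Eb. With the root (F) lowest for root position: F, Ab, Cb, Eb.

F, Ab, Cb, Eb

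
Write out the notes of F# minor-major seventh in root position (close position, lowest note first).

F#, A, C#, E#

Spelling F# minor-major seventh: F#–A–C#–E#. In root position the root is bass, giving F#, A, C#, E# from the bottom.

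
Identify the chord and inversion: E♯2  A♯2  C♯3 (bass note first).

Reducing to letter names: E#, A#, C#. These stack in thirds as A#–C#–E# — an A# minor triad.
With the fifth (E#) in the bass, the chord is in second inversion (figured bass 6/4).

A# minor, second inversion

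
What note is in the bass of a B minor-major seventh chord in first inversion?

D

In first inversion the third is lowest. For B minor-major seventh (B–D–F#–A#) that is D.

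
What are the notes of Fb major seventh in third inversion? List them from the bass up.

Eb, Fb, Ab, Cb

Fb major seventh is Fb–Ab–Cb–Eb. Third inversion puts the seventh (Eb) in the bass, with the remaining tones above: Eb, Fb, Ab, Cb.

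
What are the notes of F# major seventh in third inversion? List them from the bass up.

The chord tones are F#–A#–C#–E#. With the seventh (E#) lowest for third inversion: E#, F#, A#, C#.

E#, F#, A#, C#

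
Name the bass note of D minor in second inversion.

In second inversion the fifth is lowest. For D minor (D–F–A) that is A.

A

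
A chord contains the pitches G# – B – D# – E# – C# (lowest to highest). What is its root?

The distinct letter names are G#, B, D#, E#, C#. Arranged as a stack of thirds they read C#–E#–G#–B–D#, so C# is the root (a C# dominant ninth chord).

C#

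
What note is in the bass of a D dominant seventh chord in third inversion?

C

The seventh of D dominant seventh (D–F#–A–C) is C; that is the bass in third inversion.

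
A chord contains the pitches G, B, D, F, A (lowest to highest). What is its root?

The distinct letter names are G, B, D, F, A. Arranged as a stack of thirds they read G–B–D–F–A, so G is the root (a G dominant ninth chord).

G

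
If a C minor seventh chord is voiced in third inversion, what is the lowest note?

Bb

The seventh of C minor seventh (C–Eb–G–Bb) is Bb; that is the bass in third inversion.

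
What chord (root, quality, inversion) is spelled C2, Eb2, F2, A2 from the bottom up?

The distinct note names are C, Eb, F, A. Stacked in thirds they read F–A–C–Eb, which is a dominant seventh chord on F.
With the fifth (C) in the bass, the chord is in second inversion (figured bass 4/3).

F dominant seventh, second inversion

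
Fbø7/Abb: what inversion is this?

first inversion

Fbø7/Abb means Fb half-diminished seventh with Abb in the bass. Abb is the third of Fb half-diminished seventh (Fb–Abb–Cbb–Ebb), so this is first inversion.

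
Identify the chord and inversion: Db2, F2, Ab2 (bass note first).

The distinct note names are Db, F, Ab. Stacked in thirds they read Db–F–Ab, which is a major triad on Db.
Db is the root of Db major; root in the bass means root position (figured bass 5/3).

Db major, root position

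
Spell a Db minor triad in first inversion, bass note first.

Spelling Db minor: Db–Fb–Ab. In first inversion the third is bass, giving Fb, Ab, Db from the bottom.

Fb, Ab, Db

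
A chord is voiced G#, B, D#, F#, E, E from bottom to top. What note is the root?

G#, B, D#, F#, E are the tones of an E major ninth chord (E–G#–B–D#–F#), making E the root.

E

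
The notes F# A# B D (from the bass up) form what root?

The distinct letter names are F#, A#, B, D. Arranged as a stack of thirds they read B–D–F#–A#, so B is the root (a B minor-major seventh chord).

B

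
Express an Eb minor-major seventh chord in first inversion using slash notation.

Ebm(maj7)/Gb

First inversion of Eb minor-major seventh has the third (Gb) in the bass. As a slash chord: Ebm(maj7)/Gb.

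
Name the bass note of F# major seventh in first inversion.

A#

In first inversion the third is lowest. For F# major seventh (F#–A#–C#–E#) that is A#.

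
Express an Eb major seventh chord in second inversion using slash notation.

Ebmaj7/Bb

Second inversion of Eb major seventh has the fifth (Bb) in the bass. As a slash chord: Ebmaj7/Bb.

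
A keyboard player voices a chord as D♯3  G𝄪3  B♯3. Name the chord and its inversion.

G## diminished, second inversion

The distinct note names are D#, G##, B#. Stacked in thirds they read G##–B#–D#, which is a diminished triad on G##.
With the fifth (D#) in the bass, the chord is in second inversion (figured bass 6/4).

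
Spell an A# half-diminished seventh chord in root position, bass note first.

A# half-diminished seventh is A#–C#–E–G#. Root position puts the root (A#) in the bass, with the remaining tones above: A#, C#, E, G#.

A#, C#, E, G#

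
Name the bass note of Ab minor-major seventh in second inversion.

Ab minor-major seventh is Ab–Cb–Eb–G. Second inversion places the fifth in the bass: Eb.

Eb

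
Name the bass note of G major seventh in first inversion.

B

The third of G major seventh (G–B–D–F#) is B; that is the bass in first inversion.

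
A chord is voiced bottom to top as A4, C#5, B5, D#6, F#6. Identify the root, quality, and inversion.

Reducing to letter names: A, C#, B, D#, F#. These stack in thirds as B–D#–F#–A–C# — a B dominant ninth chord.
A is the seventh of B dominant ninth; seventh in the bass means third inversion.

B dominant ninth, third inversion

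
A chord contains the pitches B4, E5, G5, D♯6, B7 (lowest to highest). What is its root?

Reordering B, E, G, D# into stacked thirds gives E–G–B–D#; the bottom of that stack, E, is the root.

E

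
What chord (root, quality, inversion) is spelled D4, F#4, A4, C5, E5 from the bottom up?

The pitch classes D, F#, A, C, E arrange in thirds as D–F#–A–C–E: a D dominant ninth chord.
With the root (D) in the bass, the chord is in root position.

D dominant ninth, root position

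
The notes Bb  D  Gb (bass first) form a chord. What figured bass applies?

The notes Bb, D, Gb stack in thirds as Gb–Bb–D — a Gb augmented triad. The bass Bb is the third, so this is first inversion: figured 6.

6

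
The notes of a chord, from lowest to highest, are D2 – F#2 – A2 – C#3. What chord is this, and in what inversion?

D major seventh, root position

Reducing to letter names: D, F#, A, C#. These stack in thirds as D–F#–A–C# — a D major seventh chord.
D is the root of D major seventh; root in the bass means root position (figured bass 7).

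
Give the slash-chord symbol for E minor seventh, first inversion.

Em7/G

First inversion of E minor seventh has the third (G) in the bass. As a slash chord: Em7/G.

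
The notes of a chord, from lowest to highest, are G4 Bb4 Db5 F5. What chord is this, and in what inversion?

G half-diminished seventh, root position

The distinct note names are G, Bb, Db, F. Stacked in thirds they read G–Bb–Db–F, which is a half-diminished seventh chord on G.
The lowest note is G, the root of the chord, so this is root position (figured bass 7).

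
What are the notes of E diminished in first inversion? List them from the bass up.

Spelling E diminished: E–G–Bb. In first inversion the third is bass, giving G, Bb, E from the bottom.

G, Bb, E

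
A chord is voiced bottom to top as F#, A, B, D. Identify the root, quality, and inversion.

B minor seventh, second inversion

The distinct note names are F#, A, B, D. Stacked in thirds they read B–D–F#–A, which is a minor seventh chord on B.
With the fifth (F#) in the bass, the chord is in second inversion (figured bass 4/3).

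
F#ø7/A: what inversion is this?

first inversion

F#ø7/A means F# half-diminished seventh with A in the bass. A is the third of F# half-diminished seventh (F#–A–C–E), so this is first inversion.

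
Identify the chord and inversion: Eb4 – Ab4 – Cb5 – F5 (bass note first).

F half-diminished seventh, third inversion

The pitch classes Eb, Ab, Cb, F arrange in thirds as F–Ab–Cb–Eb: an F half-diminished seventh chord.
With the seventh (Eb) in the bass, the chord is in third inversion (figured bass 4/2).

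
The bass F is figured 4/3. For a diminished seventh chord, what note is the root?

B

The figures 4/3 mean the fifth of the chord is in the bass. If F is the fifth of a diminished seventh chord, the root is B (chord tones B–D–F–Ab).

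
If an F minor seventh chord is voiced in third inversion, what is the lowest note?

In third inversion the seventh is lowest. For F minor seventh (F–Ab–C–Eb) that is Eb.

Eb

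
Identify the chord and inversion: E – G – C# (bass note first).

The distinct note names are E, G, C#. Stacked in thirds they read C#–E–G, which is a diminished triad on C#.
The lowest note is E, the third of the chord, so this is first inversion (figured bass 6).

C# diminished, first inversion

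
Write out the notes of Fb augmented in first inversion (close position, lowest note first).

Ab, C, Fb

Fb augmented is Fb–Ab–C. First inversion puts the third (Ab) in the bass, with the remaining tones above: Ab, C, Fb.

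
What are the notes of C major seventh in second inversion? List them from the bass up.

Spelling C major seventh: C–E–G–B. In second inversion the fifth is bass, giving G, B, C, E from the bottom.

G, B, C, E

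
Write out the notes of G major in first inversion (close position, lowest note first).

Spelling G major: G–B–D. In first inversion the third is bass, giving B, D, G from the bottom.

B, D, G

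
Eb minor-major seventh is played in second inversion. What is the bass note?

Bb

The fifth of Eb minor-major seventh (Eb–Gb–Bb–D) is Bb; that is the bass in second inversion.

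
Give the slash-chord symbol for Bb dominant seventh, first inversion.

Bb7/D

First inversion of Bb dominant seventh has the third (D) in the bass. As a slash chord: Bb7/D.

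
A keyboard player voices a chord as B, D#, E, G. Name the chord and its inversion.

E minor-major seventh, second inversion

The pitch classes B, D#, E, G arrange in thirds as E–G–B–D#: an E minor-major seventh chord.
The lowest note is B, the fifth of the chord, so this is second inversion (figured bass 4/3).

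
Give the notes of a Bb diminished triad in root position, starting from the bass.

Bb, Db, Fb

The chord tones are Bb–Db–Fb. With the root (Bb) lowest for root position: Bb, Db, Fb.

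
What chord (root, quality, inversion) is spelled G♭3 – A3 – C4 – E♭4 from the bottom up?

A diminished seventh, third inversion

The pitch classes Gb, A, C, Eb arrange in thirds as A–C–Eb–Gb: an A diminished seventh chord.
Gb is the seventh of A diminished seventh; seventh in the bass means third inversion (figured bass 4/2).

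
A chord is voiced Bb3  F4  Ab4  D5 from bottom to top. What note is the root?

Bb

Reordering Bb, F, Ab, D into stacked thirds gives Bb–D–F–Ab; the bottom of that stack, Bb, is the root.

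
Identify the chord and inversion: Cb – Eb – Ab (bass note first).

Ab minor, first inversion

Reducing to letter names: Cb, Eb, Ab. These stack in thirds as Ab–Cb–Eb — an Ab minor triad.
With the third (Cb) in the bass, the chord is in first inversion (figured bass 6).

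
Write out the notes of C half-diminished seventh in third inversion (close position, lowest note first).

Bb, C, Eb, Gb

The chord tones are C–Eb–Gb–Bb. With the seventh (Bb) lowest for third inversion: Bb, C, Eb, Gb.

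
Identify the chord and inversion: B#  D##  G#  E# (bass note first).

E# minor-major seventh, second inversion

The pitch classes B#, D##, G#, E# arrange in thirds as E#–G#–B#–D##: an E# minor-major seventh chord.
With the fifth (B#) in the bass, the chord is in second inversion (figured bass 4/3).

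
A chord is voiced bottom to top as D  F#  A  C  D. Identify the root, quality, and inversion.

D dominant seventh, root position

Reducing to letter names: D, F#, A, C. These stack in thirds as D–F#–A–C — a D dominant seventh chord.
D is the root of D dominant seventh; root in the bass means root position (figured bass 7).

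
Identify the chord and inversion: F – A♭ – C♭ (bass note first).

F diminished, root position

Reducing to letter names: F, Ab, Cb. These stack in thirds as F–Ab–Cb — an F diminished triad.
With the root (F) in the bass, the chord is in root position (figured bass 5/3).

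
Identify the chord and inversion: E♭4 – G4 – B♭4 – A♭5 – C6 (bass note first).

Ab major ninth, second inversion

The distinct note names are Eb, G, Bb, Ab, C. Stacked in thirds they read Ab–C–Eb–G–Bb, which is a major ninth chord on Ab.
The lowest note is Eb, the fifth of the chord, so this is second inversion.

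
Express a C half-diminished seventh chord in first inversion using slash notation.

First inversion of C half-diminished seventh has the third (Eb) in the bass. As a slash chord: Cø7/Eb.

Cø7/Eb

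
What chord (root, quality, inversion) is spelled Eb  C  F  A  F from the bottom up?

The distinct note names are Eb, C, F, A. Stacked in thirds they read F–A–C–Eb, which is a dominant seventh chord on F.
With the seventh (Eb) in the bass, the chord is in third inversion (figured bass 4/2).

F dominant seventh, third inversion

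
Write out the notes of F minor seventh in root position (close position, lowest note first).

The chord tones are F–Ab–C–Eb. With the root (F) lowest for root position: F, Ab, C, Eb.

F, Ab, C, Eb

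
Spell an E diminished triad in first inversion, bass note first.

Spelling E diminished: E–G–Bb. In first inversion the third is bass, giving G, Bb, E from the bottom.

G, Bb, E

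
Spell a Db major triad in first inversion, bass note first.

F, Ab, Db

Db major is Db–F–Ab. First inversion puts the third (F) in the bass, with the remaining tones above: F, Ab, Db.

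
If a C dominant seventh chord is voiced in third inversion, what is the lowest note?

C dominant seventh is C–E–G–Bb. Third inversion places the seventh in the bass: Bb.

Bb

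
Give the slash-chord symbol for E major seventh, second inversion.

Second inversion of E major seventh has the fifth (B) in the bass. As a slash chord: Emaj7/B.

Emaj7/B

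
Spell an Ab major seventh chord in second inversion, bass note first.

Eb, G, Ab, C

Ab major seventh is Ab–C–Eb–G. Second inversion puts the fifth (Eb) in the bass, with the remaining tones above: Eb, G, Ab, C.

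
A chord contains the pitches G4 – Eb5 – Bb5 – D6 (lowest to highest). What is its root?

Eb

Reordering G, Eb, Bb, D into stacked thirds gives Eb–G–Bb–D; the bottom of that stack, Eb, is the root.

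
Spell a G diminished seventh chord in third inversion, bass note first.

Fb, G, Bb, Db

The chord tones are G–Bb–Db–Fb. With the seventh (Fb) lowest for third inversion: Fb, G, Bb, Db.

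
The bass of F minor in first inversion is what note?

Ab

F minor is F–Ab–C. First inversion places the third in the bass: Ab.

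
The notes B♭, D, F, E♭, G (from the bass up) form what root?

Bb, D, F, Eb, G are the tones of an Eb major ninth chord (Eb–G–Bb–D–F), making Eb the root.

Eb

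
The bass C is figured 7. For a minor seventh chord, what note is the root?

C

The figures 7 mean the root of the chord is in the bass. If C is the root of a minor seventh chord, the root is C (chord tones C–Eb–G–Bb).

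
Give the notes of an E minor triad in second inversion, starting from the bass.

B, E, G

Spelling E minor: E–G–B. In second inversion the fifth is bass, giving B, E, G from the bottom.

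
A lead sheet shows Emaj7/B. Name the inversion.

second inversion

Emaj7/B means E major seventh with B in the bass. B is the fifth of E major seventh (E–G#–B–D#), so this is second inversion.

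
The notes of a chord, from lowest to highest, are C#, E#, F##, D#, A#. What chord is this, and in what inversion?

D# dominant ninth, third inversion

Reducing to letter names: C#, E#, F##, D#, A#. These stack in thirds as D#–F##–A#–C#–E# — a D# dominant ninth chord.
C# is the seventh of D# dominant ninth; seventh in the bass means third inversion.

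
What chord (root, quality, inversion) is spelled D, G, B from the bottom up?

The pitch classes D, G, B arrange in thirds as G–B–D: a G major triad.
D is the fifth of G major; fifth in the bass means second inversion (figured bass 6/4).

G major, second inversion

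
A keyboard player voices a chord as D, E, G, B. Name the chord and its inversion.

E minor seventh, third inversion

The distinct note names are D, E, G, B. Stacked in thirds they read E–G–B–D, which is a minor seventh chord on E.
With the seventh (D) in the bass, the chord is in third inversion (figured bass 4/2).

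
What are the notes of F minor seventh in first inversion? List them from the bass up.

Spelling F minor seventh: F–Ab–C–Eb. In first inversion the third is bass, giving Ab, C, Eb, F from the bottom.

Ab, C, Eb, F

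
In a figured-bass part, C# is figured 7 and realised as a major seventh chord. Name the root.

The figures 7 mean the root of the chord is in the bass. If C# is the root of a major seventh chord, the root is C# (chord tones C#–E#–G#–B#).

C#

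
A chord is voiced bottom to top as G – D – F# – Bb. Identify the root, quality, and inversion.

The distinct note names are G, D, F#, Bb. Stacked in thirds they read G–Bb–D–F#, which is a minor-major seventh chord on G.
With the root (G) in the bass, the chord is in root position (figured bass 7).

G minor-major seventh, root position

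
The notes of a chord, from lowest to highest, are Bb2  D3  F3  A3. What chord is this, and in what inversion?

Bb major seventh, root position

The pitch classes Bb, D, F, A arrange in thirds as Bb–D–F–A: a Bb major seventh chord.
With the root (Bb) in the bass, the chord is in root position (figured bass 7).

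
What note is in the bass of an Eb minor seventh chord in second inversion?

The fifth of Eb minor seventh (Eb–Gb–Bb–Db) is Bb; that is the bass in second inversion.

Bb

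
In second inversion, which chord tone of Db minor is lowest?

Db minor is Db–Fb–Ab. Second inversion places the fifth in the bass: Ab.

Ab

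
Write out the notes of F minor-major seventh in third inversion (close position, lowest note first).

E, F, Ab, C

F minor-major seventh is F–Ab–C–E. Third inversion puts the seventh (E) in the bass, with the remaining tones above: E, F, Ab, C.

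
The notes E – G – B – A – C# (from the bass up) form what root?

A

Reordering E, G, B, A, C# into stacked thirds gives A–C#–E–G–B; the bottom of that stack, A, is the root.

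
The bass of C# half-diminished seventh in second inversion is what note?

G

C# half-diminished seventh is C#–E–G–B. Second inversion places the fifth in the bass: G.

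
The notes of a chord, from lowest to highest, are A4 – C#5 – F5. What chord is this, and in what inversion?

The pitch classes A, C#, F arrange in thirds as F–A–C#: an F augmented triad.
The lowest note is A, the third of the chord, so this is first inversion (figured bass 6).

F augmented, first inversion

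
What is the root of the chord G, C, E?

C

G, C, E are the tones of a C major triad (C–E–G), making C the root.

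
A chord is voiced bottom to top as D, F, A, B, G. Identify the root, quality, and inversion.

G dominant ninth, second inversion

Reducing to letter names: D, F, A, B, G. These stack in thirds as G–B–D–F–A — a G dominant ninth chord.
The lowest note is D, the fifth of the chord, so this is second inversion.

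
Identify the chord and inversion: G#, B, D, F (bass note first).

G# diminished seventh, root position

The distinct note names are G#, B, D, F. Stacked in thirds they read G#–B–D–F, which is a diminished seventh chord on G#.
With the root (G#) in the bass, the chord is in root position (figured bass 7).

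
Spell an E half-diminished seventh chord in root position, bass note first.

E, G, Bb, D

E half-diminished seventh is E–G–Bb–D. Root position puts the root (E) in the bass, with the remaining tones above: E, G, Bb, D.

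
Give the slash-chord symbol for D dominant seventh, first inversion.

D7/F#

First inversion of D dominant seventh has the third (F#) in the bass. As a slash chord: D7/F#.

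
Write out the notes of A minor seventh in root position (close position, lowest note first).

Spelling A minor seventh: A–C–E–G. In root position the root is bass, giving A, C, E, G from the bottom.

A, C, E, G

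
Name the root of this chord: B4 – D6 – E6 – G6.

Reordering B, D, E, G into stacked thirds gives E–G–B–D; the bottom of that stack, E, is the root.

E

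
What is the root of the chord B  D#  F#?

The distinct letter names are B, D#, F#. Arranged as a stack of thirds they read B–D#–F#, so B is the root (a B major triad).

B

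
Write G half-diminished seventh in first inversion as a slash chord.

First inversion of G half-diminished seventh has the third (Bb) in the bass. As a slash chord: Gø7/Bb.

Gø7/Bb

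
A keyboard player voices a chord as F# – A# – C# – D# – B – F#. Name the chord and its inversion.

The pitch classes F#, A#, C#, D#, B arrange in thirds as B–D#–F#–A#–C#: a B major ninth chord.
With the fifth (F#) in the bass, the chord is in second inversion.

B major ninth, second inversion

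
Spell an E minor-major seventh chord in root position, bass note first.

E minor-major seventh is E–G–B–D#. Root position puts the root (E) in the bass, with the remaining tones above: E, G, B, D#.

E, G, B, D#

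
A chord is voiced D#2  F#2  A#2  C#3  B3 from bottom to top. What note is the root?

D#, F#, A#, C#, B are the tones of a B major ninth chord (B–D#–F#–A#–C#), making B the root.

B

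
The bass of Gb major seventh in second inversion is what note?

Gb major seventh is Gb–Bb–Db–F. Second inversion places the fifth in the bass: Db.

Db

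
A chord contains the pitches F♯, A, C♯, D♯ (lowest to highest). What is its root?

D#

Reordering F#, A, C#, D# into stacked thirds gives D#–F#–A–C#; the bottom of that stack, D#, is the root.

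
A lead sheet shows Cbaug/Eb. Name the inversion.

first inversion

Cbaug/Eb means Cb augmented with Eb in the bass. Eb is the third of Cb augmented (Cb–Eb–G), so this is first inversion.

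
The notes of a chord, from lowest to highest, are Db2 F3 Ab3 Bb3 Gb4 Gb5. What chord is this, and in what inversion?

The distinct note names are Db, F, Ab, Bb, Gb. Stacked in thirds they read Gb–Bb–Db–F–Ab, which is a major ninth chord on Gb.
With the fifth (Db) in the bass, the chord is in second inversion.

Gb major ninth, second inversion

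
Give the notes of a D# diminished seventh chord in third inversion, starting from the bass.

Spelling D# diminished seventh: D#–F#–A–C. In third inversion the seventh is bass, giving C, D#, F#, A from the bottom.

C, D#, F#, A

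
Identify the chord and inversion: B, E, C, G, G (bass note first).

The pitch classes B, E, C, G arrange in thirds as C–E–G–B: a C major seventh chord.
The lowest note is B, the seventh of the chord, so this is third inversion (figured bass 4/2).

C major seventh, third inversion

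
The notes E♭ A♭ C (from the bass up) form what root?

Reordering Eb, Ab, C into stacked thirds gives Ab–C–Eb; the bottom of that stack, Ab, is the root.

Ab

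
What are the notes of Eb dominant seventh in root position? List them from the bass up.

The chord tones are Eb–G–Bb–Db. With the root (Eb) lowest for root position: Eb, G, Bb, Db.

Eb, G, Bb, Db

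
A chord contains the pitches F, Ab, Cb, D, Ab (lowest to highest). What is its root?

D

F, Ab, Cb, D are the tones of a D diminished seventh chord (D–F–Ab–Cb), making D the root.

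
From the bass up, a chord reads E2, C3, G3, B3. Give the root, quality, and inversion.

C major seventh, first inversion

Reducing to letter names: E, C, G, B. These stack in thirds as C–E–G–B — a C major seventh chord.
With the third (E) in the bass, the chord is in first inversion (figured bass 6/5).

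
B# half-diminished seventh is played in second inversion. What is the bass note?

F#

B# half-diminished seventh is B#–D#–F#–A#. Second inversion places the fifth in the bass: F#.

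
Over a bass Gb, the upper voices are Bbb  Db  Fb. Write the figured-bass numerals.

The notes Gb, Bbb, Db, Fb stack in thirds as Gb–Bbb–Db–Fb — a Gb minor seventh chord. The bass Gb is the root, so this is root position: figured 7.

7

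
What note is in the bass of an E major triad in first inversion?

In first inversion the third is lowest. For E major (E–G#–B) that is G#.

G#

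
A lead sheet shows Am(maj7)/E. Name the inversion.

second inversion

Am(maj7)/E means A minor-major seventh with E in the bass. E is the fifth of A minor-major seventh (A–C–E–G#), so this is second inversion.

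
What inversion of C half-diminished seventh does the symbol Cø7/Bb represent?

Cø7/Bb means C half-diminished seventh with Bb in the bass. Bb is the seventh of C half-diminished seventh (C–Eb–Gb–Bb), so this is third inversion.

third inversion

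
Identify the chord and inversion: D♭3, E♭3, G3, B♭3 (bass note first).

The distinct note names are Db, Eb, G, Bb. Stacked in thirds they read Eb–G–Bb–Db, which is a dominant seventh chord on Eb.
With the seventh (Db) in the bass, the chord is in third inversion (figured bass 4/2).

Eb dominant seventh, third inversion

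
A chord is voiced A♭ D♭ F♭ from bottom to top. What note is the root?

Reordering Ab, Db, Fb into stacked thirds gives Db–Fb–Ab; the bottom of that stack, Db, is the root.

Db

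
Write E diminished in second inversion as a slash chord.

Edim/Bb

Second inversion of E diminished has the fifth (Bb) in the bass. As a slash chord: Edim/Bb.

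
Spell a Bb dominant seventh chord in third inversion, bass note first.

Bb dominant seventh is Bb–D–F–Ab. Third inversion puts the seventh (Ab) in the bass, with the remaining tones above: Ab, Bb, D, F.

Ab, Bb, D, F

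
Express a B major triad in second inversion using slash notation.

Second inversion of B major has the fifth (F#) in the bass. As a slash chord: Bmaj/F#.

Bmaj/F#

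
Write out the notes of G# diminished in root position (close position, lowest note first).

G#, B, D

G# diminished is G#–B–D. Root position puts the root (G#) in the bass, with the remaining tones above: G#, B, D.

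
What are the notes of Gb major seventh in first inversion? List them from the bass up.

Bb, Db, F, Gb

Spelling Gb major seventh: Gb–Bb–Db–F. In first inversion the third is bass, giving Bb, Db, F, Gb from the bottom.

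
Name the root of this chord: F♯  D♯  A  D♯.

D#

Reordering F#, D#, A into stacked thirds gives D#–F#–A; the bottom of that stack, D#, is the root.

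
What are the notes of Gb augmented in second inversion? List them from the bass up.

The chord tones are Gb–Bb–D. With the fifth (D) lowest for second inversion: D, Gb, Bb.

D, Gb, Bb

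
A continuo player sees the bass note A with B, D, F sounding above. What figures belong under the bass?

4/2

The notes A, B, D, F stack in thirds as B–D–F–A — a B half-diminished seventh chord. The bass A is the seventh, so this is third inversion: figured 4/2.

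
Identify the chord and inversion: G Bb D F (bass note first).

The pitch classes G, Bb, D, F arrange in thirds as G–Bb–D–F: a G minor seventh chord.
With the root (G) in the bass, the chord is in root position (figured bass 7).

G minor seventh, root position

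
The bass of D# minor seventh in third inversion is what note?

C#

D# minor seventh is D#–F#–A#–C#. Third inversion places the seventh in the bass: C#.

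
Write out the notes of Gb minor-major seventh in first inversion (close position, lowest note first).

Bbb, Db, F, Gb

The chord tones are Gb–Bbb–Db–F. With the third (Bbb) lowest for first inversion: Bbb, Db, F, Gb.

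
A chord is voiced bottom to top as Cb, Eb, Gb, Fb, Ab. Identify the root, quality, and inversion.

The pitch classes Cb, Eb, Gb, Fb, Ab arrange in thirds as Fb–Ab–Cb–Eb–Gb: an Fb major ninth chord.
Cb is the fifth of Fb major ninth; fifth in the bass means second inversion.

Fb major ninth, second inversion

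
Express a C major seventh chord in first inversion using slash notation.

Cmaj7/E

First inversion of C major seventh has the third (E) in the bass. As a slash chord: Cmaj7/E.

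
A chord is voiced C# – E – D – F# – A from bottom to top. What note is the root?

D

The distinct letter names are C#, E, D, F#, A. Arranged as a stack of thirds they read D–F#–A–C#–E, so D is the root (a D major ninth chord).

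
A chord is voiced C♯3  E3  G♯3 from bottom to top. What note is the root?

C#, E, G# are the tones of a C# minor triad (C#–E–G#), making C# the root.

C#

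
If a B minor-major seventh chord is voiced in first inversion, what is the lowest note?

In first inversion the third is lowest. For B minor-major seventh (B–D–F#–A#) that is D.

D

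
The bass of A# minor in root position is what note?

A#

The root of A# minor (A#–C#–E#) is A#; that is the bass in root position.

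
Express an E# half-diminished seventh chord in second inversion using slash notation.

Second inversion of E# half-diminished seventh has the fifth (B) in the bass. As a slash chord: E#ø7/B.

E#ø7/B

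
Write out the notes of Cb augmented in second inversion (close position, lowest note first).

The chord tones are Cb–Eb–G. With the fifth (G) lowest for second inversion: G, Cb, Eb.

G, Cb, Eb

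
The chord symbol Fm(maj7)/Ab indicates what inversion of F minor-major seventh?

first inversion

Fm(maj7)/Ab means F minor-major seventh with Ab in the bass. Ab is the third of F minor-major seventh (F–Ab–C–E), so this is first inversion.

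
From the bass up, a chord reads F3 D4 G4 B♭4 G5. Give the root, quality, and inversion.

The distinct note names are F, D, G, Bb. Stacked in thirds they read G–Bb–D–F, which is a minor seventh chord on G.
With the seventh (F) in the bass, the chord is in third inversion (figured bass 4/2).

G minor seventh, third inversion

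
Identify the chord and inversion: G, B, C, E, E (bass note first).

C major seventh, second inversion

The distinct note names are G, B, C, E. Stacked in thirds they read C–E–G–B, which is a major seventh chord on C.
The lowest note is G, the fifth of the chord, so this is second inversion (figured bass 4/3).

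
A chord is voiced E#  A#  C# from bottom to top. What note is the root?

Reordering E#, A#, C# into stacked thirds gives A#–C#–E#; the bottom of that stack, A#, is the root.

A#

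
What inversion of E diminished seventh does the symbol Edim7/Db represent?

Edim7/Db means E diminished seventh with Db in the bass. Db is the seventh of E diminished seventh (E–G–Bb–Db), so this is third inversion.

third inversion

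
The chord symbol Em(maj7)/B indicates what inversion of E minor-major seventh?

second inversion

Em(maj7)/B means E minor-major seventh with B in the bass. B is the fifth of E minor-major seventh (E–G–B–D#), so this is second inversion.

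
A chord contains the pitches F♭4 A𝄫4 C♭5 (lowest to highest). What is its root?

Fb

Fb, Abb, Cb are the tones of an Fb minor triad (Fb–Abb–Cb), making Fb the root.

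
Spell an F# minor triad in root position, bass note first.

The chord tones are F#–A–C#. With the root (F#) lowest for root position: F#, A, C#.

F#, A, C#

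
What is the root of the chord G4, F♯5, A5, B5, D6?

Reordering G, F#, A, B, D into stacked thirds gives G–B–D–F#–A; the bottom of that stack, G, is the root.

G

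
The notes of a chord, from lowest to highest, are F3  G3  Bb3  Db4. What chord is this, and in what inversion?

The pitch classes F, G, Bb, Db arrange in thirds as G–Bb–Db–F: a G half-diminished seventh chord.
F is the seventh of G half-diminished seventh; seventh in the bass means third inversion (figured bass 4/2).

G half-diminished seventh, third inversion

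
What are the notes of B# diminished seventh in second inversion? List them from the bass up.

F#, A, B#, D#

The chord tones are B#–D#–F#–A. With the fifth (F#) lowest for second inversion: F#, A, B#, D#.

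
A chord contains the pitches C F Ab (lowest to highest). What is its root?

C, F, Ab are the tones of an F minor triad (F–Ab–C), making F the root.

F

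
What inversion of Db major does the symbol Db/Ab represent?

second inversion

Db/Ab means Db major with Ab in the bass. Ab is the fifth of Db major (Db–F–Ab), so this is second inversion.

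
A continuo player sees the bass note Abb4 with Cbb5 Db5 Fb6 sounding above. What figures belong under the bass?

The notes Abb, Cbb, Db, Fb stack in thirds as Db–Fb–Abb–Cbb — a Db diminished seventh chord. The bass Abb is the fifth, so this is second inversion: figured 4/3.

4/3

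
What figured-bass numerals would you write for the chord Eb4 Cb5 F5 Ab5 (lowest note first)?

The notes Eb, Cb, F, Ab stack in thirds as F–Ab–Cb–Eb — an F half-diminished seventh chord. The bass Eb is the seventh, so this is third inversion: figured 4/2.

4/2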